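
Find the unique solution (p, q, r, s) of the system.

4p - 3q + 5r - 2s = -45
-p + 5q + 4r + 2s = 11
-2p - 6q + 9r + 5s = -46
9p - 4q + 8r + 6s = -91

(-5, 4, -3, -1)

Forward elimination on [A|b]:
R2 <- R2 - (-1/4)*R1:  [    0  17/4  21/4   3/2  -1/4 ]
R3 <- R3 - (-1/2)*R1:  [      0   -15/2    23/2       4  -137/2 ]
R4 <- R4 - (9/4)*R1:  [     0   11/4  -13/4   21/2   41/4 ]
R3 <- R3 - (-30/17)*R2:  [        0         0    353/17    113/17  -1172/17 ]
R4 <- R4 - (11/17)*R2:  [       0        0  -113/17   162/17   177/17 ]
R4 <- R4 - (-113/353)*R3:  [         0          0          0   4115/353  -4115/353 ]
Row echelon form:
[ 4    -3       5        -2  |        -45 ]
[ 0  17/4    21/4       3/2  |       -1/4 ]
[ 0     0  353/17    113/17  |   -1172/17 ]
[ 0     0       0  4115/353  |  -4115/353 ]
Back-substitution:
s = (-4115/353) / (4115/353) = -1
r = (-1172/17 - (113/17)*(-1)) / (353/17) = -3
q = (-1/4 - (21/4)*(-3) - (3/2)*(-1)) / (17/4) = 4
p = (-45 - (-3)*(4) - (5)*(-3) - (-2)*(-1)) / 4 = -5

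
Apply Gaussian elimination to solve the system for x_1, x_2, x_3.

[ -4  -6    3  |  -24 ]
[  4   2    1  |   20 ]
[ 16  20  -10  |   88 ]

(3, 3, 2)

Forward elimination on [A|b]:
R2 <- R2 - (-1)*R1:  [  0  -4   4  -4 ]
R3 <- R3 - (-4)*R1:  [  0  -4   2  -8 ]
R3 <- R3 - (1)*R2:  [  0   0  -2  -4 ]
Row echelon form:
[ -4  -6   3  |  -24 ]
[  0  -4   4  |   -4 ]
[  0   0  -2  |   -4 ]
Back-substitution:
x_3 = (-4) / -2 = 2
x_2 = (-4 - (4)*(2)) / -4 = 3
x_1 = (-24 - (-6)*(3) - (3)*(2)) / -4 = 3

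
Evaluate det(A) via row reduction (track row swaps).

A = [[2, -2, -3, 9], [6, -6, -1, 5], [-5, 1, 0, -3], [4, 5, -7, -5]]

det(A) = -1810

Forward elimination:
R2 <- R2 - (3)*R1:  [   0    0    8  -22 ]
R3 <- R3 - (-5/2)*R1:  [     0     -4  -15/2   39/2 ]
R4 <- R4 - (2)*R1:  [   0    9   -1  -23 ]
R2 <-> R3   (pivot in column 2 was zero)
[ 2  -2     -3     9 ]
[ 0  -4  -15/2  39/2 ]
[ 0   0      8   -22 ]
[ 0   9     -1   -23 ]
R4 <- R4 - (-9/4)*R2:  [      0       0  -143/8   167/8 ]
R4 <- R4 - (-143/64)*R3:  [       0        0        0  -905/32 ]
Upper-triangular form:
[ 2  -2     -3        9 ]
[ 0  -4  -15/2     39/2 ]
[ 0   0      8      -22 ]
[ 0   0      0  -905/32 ]
det(A) = (-1)^1 * (2) * (-4) * (8) * (-905/32) = -1810  (1 row swap -> sign -1)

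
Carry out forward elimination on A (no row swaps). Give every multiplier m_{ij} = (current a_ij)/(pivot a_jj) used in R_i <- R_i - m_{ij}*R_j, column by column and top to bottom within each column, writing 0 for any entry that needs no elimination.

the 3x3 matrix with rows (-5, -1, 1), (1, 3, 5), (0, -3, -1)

Forward elimination:
R2 <- R2 - (-1/5)*R1:  [    0  14/5  26/5 ]
R3: entry in column 1 is already 0 -> m_{31} = 0 (no row operation needed)
R3 <- R3 - (-15/14)*R2:  [    0     0  32/7 ]
Multipliers (in order of application): m_{21} = -1/5, m_{31} = 0, m_{32} = -15/14

multipliers: -1/5, 0, -15/14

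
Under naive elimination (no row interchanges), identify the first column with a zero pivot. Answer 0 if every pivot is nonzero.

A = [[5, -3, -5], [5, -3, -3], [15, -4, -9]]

Naive forward elimination:
R2 <- R2 - (1)*R1:  [ 0  0  2 ]
R3 <- R3 - (3)*R1:  [ 0  5  6 ]
Matrix at this point:
[ 5  -3  -5 ]
[ 0   0   2 ]
[ 0   5   6 ]
Pivot entry (2,2) is zero but row 3 has 5 in column 2 -> naive elimination stops; a row interchange (e.g. R2 <-> R3) would be required here.

first zero-pivot column = 2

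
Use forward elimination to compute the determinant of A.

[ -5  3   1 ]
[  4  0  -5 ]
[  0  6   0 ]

Forward elimination:
R2 <- R2 - (-4/5)*R1:  [     0   12/5  -21/5 ]
R3 <- R3 - (5/2)*R2:  [    0     0  21/2 ]
Upper-triangular form:
[ -5     3      1 ]
[  0  12/5  -21/5 ]
[  0     0   21/2 ]
det(A) = (-1)^0 * (-5) * (12/5) * (21/2) = -126  (0 row swaps -> sign +1)

det(A) = -126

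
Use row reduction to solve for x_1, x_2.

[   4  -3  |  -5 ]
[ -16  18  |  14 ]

Forward elimination on [A|b]:
R2 <- R2 - (-4)*R1:  [  0   6  -6 ]
Row echelon form:
[ 4  -3  |  -5 ]
[ 0   6  |  -6 ]
Back-substitution:
x_2 = (-6) / 6 = -1
x_1 = (-5 - (-3)*(-1)) / 4 = -2

(-2, -1)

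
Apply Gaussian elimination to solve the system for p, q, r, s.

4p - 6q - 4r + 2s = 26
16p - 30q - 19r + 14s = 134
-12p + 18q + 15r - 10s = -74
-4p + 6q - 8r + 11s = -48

Forward elimination on [A|b]:
R2 <- R2 - (4)*R1:  [  0  -6  -3   6  30 ]
R3 <- R3 - (-3)*R1:  [  0   0   3  -4   4 ]
R4 <- R4 - (-1)*R1:  [   0    0  -12   13  -22 ]
R4 <- R4 - (-4)*R3:  [  0   0   0  -3  -6 ]
Row echelon form:
[ 4  -6  -4   2  |  26 ]
[ 0  -6  -3   6  |  30 ]
[ 0   0   3  -4  |   4 ]
[ 0   0   0  -3  |  -6 ]
Back-substitution:
s = (-6) / -3 = 2
r = (4 - (-4)*(2)) / 3 = 4
q = (30 - (-3)*(4) - (6)*(2)) / -6 = -5
p = (26 - (-6)*(-5) - (-4)*(4) - (2)*(2)) / 4 = 2

(2, -5, 4, 2)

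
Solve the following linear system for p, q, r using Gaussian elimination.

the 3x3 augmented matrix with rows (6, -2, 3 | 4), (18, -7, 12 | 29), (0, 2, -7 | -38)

(-3, -5, 4)

Forward elimination on [A|b]:
R2 <- R2 - (3)*R1:  [  0  -1   3  17 ]
R3 <- R3 - (-2)*R2:  [  0   0  -1  -4 ]
Row echelon form:
[ 6  -2   3  |   4 ]
[ 0  -1   3  |  17 ]
[ 0   0  -1  |  -4 ]
Back-substitution:
r = (-4) / -1 = 4
q = (17 - (3)*(4)) / -1 = -5
p = (4 - (-2)*(-5) - (3)*(4)) / 6 = -3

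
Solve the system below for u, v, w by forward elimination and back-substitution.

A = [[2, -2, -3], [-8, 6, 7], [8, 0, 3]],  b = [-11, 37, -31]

Forward elimination on [A|b]:
R2 <- R2 - (-4)*R1:  [  0  -2  -5  -7 ]
R3 <- R3 - (4)*R1:  [  0   8  15  13 ]
R3 <- R3 - (-4)*R2:  [   0    0   -5  -15 ]
Row echelon form:
[ 2  -2  -3  |  -11 ]
[ 0  -2  -5  |   -7 ]
[ 0   0  -5  |  -15 ]
Back-substitution:
w = (-15) / -5 = 3
v = (-7 - (-5)*(3)) / -2 = -4
u = (-11 - (-2)*(-4) - (-3)*(3)) / 2 = -5

(-5, -4, 3)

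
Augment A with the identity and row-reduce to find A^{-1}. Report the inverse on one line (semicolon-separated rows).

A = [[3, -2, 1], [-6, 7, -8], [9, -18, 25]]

inverse = [-31/18 -16/9 -1/2; -13/3 -11/3 -1; -5/2 -2 -1/2]

Gauss-Jordan on [A | I]:
R1 <- (1/3)*R1:  [    1  -2/3   1/3  |   1/3     0     0 ]
R2 <- R2 - (-6)*R1:  [  0   3  -6  |   2   1   0 ]
R3 <- R3 - (9)*R1:  [   0  -12   22  |   -3    0    1 ]
R2 <- (1/3)*R2:  [   0    1   -2  |  2/3  1/3    0 ]
R1 <- R1 - (-2/3)*R2:  [   1    0   -1  |  7/9  2/9    0 ]
R3 <- R3 - (-12)*R2:  [  0   0  -2  |   5   4   1 ]
R3 <- (1/-2)*R3:  [    0     0     1  |  -5/2    -2  -1/2 ]
R1 <- R1 - (-1)*R3:  [      1       0       0  |  -31/18   -16/9    -1/2 ]
R2 <- R2 - (-2)*R3:  [     0      1      0  |  -13/3  -11/3     -1 ]
Right block of [I | A^{-1}] is the inverse:
[ -31/18  -16/9  -1/2 ]
[  -13/3  -11/3    -1 ]
[   -5/2     -2  -1/2 ]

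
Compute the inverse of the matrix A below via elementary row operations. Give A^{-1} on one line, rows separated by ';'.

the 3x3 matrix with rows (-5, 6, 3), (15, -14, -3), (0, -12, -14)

inverse = [-2 -3/5 -3/10; -21/8 -7/8 -3/8; 9/4 3/4 1/4]

Gauss-Jordan on [A | I]:
R1 <- (1/-5)*R1:  [    1  -6/5  -3/5  |  -1/5     0     0 ]
R2 <- R2 - (15)*R1:  [ 0  4  6  |  3  1  0 ]
R2 <- (1/4)*R2:  [   0    1  3/2  |  3/4  1/4    0 ]
R1 <- R1 - (-6/5)*R2:  [    1     0   6/5  |  7/10  3/10     0 ]
R3 <- R3 - (-12)*R2:  [ 0  0  4  |  9  3  1 ]
R3 <- (1/4)*R3:  [   0    0    1  |  9/4  3/4  1/4 ]
R1 <- R1 - (6/5)*R3:  [     1      0      0  |     -2   -3/5  -3/10 ]
R2 <- R2 - (3/2)*R3:  [     0      1      0  |  -21/8   -7/8   -3/8 ]
Right block of [I | A^{-1}] is the inverse:
[    -2  -3/5  -3/10 ]
[ -21/8  -7/8   -3/8 ]
[   9/4   3/4    1/4 ]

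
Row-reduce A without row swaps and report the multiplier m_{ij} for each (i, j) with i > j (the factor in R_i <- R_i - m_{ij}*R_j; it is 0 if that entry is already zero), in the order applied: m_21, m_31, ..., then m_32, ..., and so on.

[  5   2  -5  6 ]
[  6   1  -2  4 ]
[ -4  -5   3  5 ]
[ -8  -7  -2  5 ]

multipliers: 6/5, -4/5, -8/5, 17/7, 19/7, 146/75

Forward elimination:
R2 <- R2 - (6/5)*R1:  [     0   -7/5      4  -16/5 ]
R3 <- R3 - (-4/5)*R1:  [     0  -17/5     -1   49/5 ]
R4 <- R4 - (-8/5)*R1:  [     0  -19/5    -10   73/5 ]
R3 <- R3 - (17/7)*R2:  [     0      0  -75/7  123/7 ]
R4 <- R4 - (19/7)*R2:  [      0       0  -146/7   163/7 ]
R4 <- R4 - (146/75)*R3:  [       0        0        0  -273/25 ]
Multipliers (in order of application): m_{21} = 6/5, m_{31} = -4/5, m_{41} = -8/5, m_{32} = 17/7, m_{42} = 19/7, m_{43} = 146/75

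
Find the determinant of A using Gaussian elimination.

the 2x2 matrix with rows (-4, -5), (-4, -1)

Forward elimination:
R2 <- R2 - (1)*R1:  [ 0  4 ]
Upper-triangular form:
[ -4  -5 ]
[  0   4 ]
det(A) = (-1)^0 * (-4) * (4) = -16  (0 row swaps -> sign +1)

det(A) = -16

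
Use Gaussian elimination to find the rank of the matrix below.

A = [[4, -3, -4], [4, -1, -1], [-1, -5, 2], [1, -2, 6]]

rank(A) = 3

Row reduction:
R2 <- R2 - (1)*R1:  [ 0  2  3 ]
R3 <- R3 - (-1/4)*R1:  [     0  -23/4      1 ]
R4 <- R4 - (1/4)*R1:  [    0  -5/4     7 ]
R3 <- R3 - (-23/8)*R2:  [    0     0  77/8 ]
R4 <- R4 - (-5/8)*R2:  [    0     0  71/8 ]
R4 <- R4 - (71/77)*R3:  [ 0  0  0 ]
Row echelon form:
[ 4  -3    -4 ]
[ 0   2     3 ]
[ 0   0  77/8 ]
[ 0   0     0 ]
Nonzero rows / pivot columns: 3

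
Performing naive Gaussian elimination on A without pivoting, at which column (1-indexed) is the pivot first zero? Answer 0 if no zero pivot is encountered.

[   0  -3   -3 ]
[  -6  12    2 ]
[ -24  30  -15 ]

first zero-pivot column = 1

Naive forward elimination:
Pivot entry (1,1) is zero but row 2 has -6 in column 1 -> naive elimination stops; a row interchange (e.g. R1 <-> R2) would be required here.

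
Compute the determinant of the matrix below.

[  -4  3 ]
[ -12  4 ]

det(A) = 20

Forward elimination:
R2 <- R2 - (3)*R1:  [  0  -5 ]
Upper-triangular form:
[ -4   3 ]
[  0  -5 ]
det(A) = (-1)^0 * (-4) * (-5) = 20  (0 row swaps -> sign +1)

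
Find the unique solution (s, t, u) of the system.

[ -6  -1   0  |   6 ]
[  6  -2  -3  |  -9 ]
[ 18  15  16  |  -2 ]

(-1, 0, 1)

Forward elimination on [A|b]:
R2 <- R2 - (-1)*R1:  [  0  -3  -3  -3 ]
R3 <- R3 - (-3)*R1:  [  0  12  16  16 ]
R3 <- R3 - (-4)*R2:  [ 0  0  4  4 ]
Row echelon form:
[ -6  -1   0  |   6 ]
[  0  -3  -3  |  -3 ]
[  0   0   4  |   4 ]
Back-substitution:
u = (4) / 4 = 1
t = (-3 - (-3)*(1)) / -3 = 0
s = (6 - (-1)*(0)) / -6 = -1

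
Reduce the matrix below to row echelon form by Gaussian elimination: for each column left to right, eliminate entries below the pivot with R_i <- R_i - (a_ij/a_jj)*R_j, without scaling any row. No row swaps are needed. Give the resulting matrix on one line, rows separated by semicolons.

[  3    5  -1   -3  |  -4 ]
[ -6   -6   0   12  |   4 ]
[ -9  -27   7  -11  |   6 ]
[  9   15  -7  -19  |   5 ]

Forward elimination:
R2 <- R2 - (-2)*R1:  [  0   4  -2   6  -4 ]
R3 <- R3 - (-3)*R1:  [   0  -12    4  -20   -6 ]
R4 <- R4 - (3)*R1:  [   0    0   -4  -10   17 ]
R3 <- R3 - (-3)*R2:  [   0    0   -2   -2  -18 ]
R4 <- R4 - (2)*R3:  [  0   0   0  -6  53 ]
Row echelon form:
[ 3  5  -1  -3  |   -4 ]
[ 0  4  -2   6  |   -4 ]
[ 0  0  -2  -2  |  -18 ]
[ 0  0   0  -6  |   53 ]

REF = [3 5 -1 -3 -4; 0 4 -2 6 -4; 0 0 -2 -2 -18; 0 0 0 -6 53]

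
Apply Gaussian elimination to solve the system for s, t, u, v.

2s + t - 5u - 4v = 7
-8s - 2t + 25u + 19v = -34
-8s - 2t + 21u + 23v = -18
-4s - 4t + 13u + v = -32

Forward elimination on [A|b]:
R2 <- R2 - (-4)*R1:  [  0   2   5   3  -6 ]
R3 <- R3 - (-4)*R1:  [  0   2   1   7  10 ]
R4 <- R4 - (-2)*R1:  [   0   -2    3   -7  -18 ]
R3 <- R3 - (1)*R2:  [  0   0  -4   4  16 ]
R4 <- R4 - (-1)*R2:  [   0    0    8   -4  -24 ]
R4 <- R4 - (-2)*R3:  [ 0  0  0  4  8 ]
Row echelon form:
[ 2  1  -5  -4  |   7 ]
[ 0  2   5   3  |  -6 ]
[ 0  0  -4   4  |  16 ]
[ 0  0   0   4  |   8 ]
Back-substitution:
v = (8) / 4 = 2
u = (16 - (4)*(2)) / -4 = -2
t = (-6 - (5)*(-2) - (3)*(2)) / 2 = -1
s = (7 - (1)*(-1) - (-5)*(-2) - (-4)*(2)) / 2 = 3

(3, -1, -2, 2)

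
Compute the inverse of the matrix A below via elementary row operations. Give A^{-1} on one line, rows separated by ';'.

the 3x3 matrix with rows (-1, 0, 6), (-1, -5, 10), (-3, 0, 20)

inverse = [-10 0 3; -1 -1/5 2/5; -3/2 0 1/2]

Gauss-Jordan on [A | I]:
R1 <- (1/-1)*R1:  [  1   0  -6  |  -1   0   0 ]
R2 <- R2 - (-1)*R1:  [  0  -5   4  |  -1   1   0 ]
R3 <- R3 - (-3)*R1:  [  0   0   2  |  -3   0   1 ]
R2 <- (1/-5)*R2:  [    0     1  -4/5  |   1/5  -1/5     0 ]
R3 <- (1/2)*R3:  [    0     0     1  |  -3/2     0   1/2 ]
R1 <- R1 - (-6)*R3:  [   1    0    0  |  -10    0    3 ]
R2 <- R2 - (-4/5)*R3:  [    0     1     0  |    -1  -1/5   2/5 ]
Right block of [I | A^{-1}] is the inverse:
[  -10     0    3 ]
[   -1  -1/5  2/5 ]
[ -3/2     0  1/2 ]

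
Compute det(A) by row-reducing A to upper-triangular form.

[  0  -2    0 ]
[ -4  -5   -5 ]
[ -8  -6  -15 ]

Forward elimination:
R1 <-> R2   (pivot in column 1 was zero)
[ -4  -5   -5 ]
[  0  -2    0 ]
[ -8  -6  -15 ]
R3 <- R3 - (2)*R1:  [  0   4  -5 ]
R3 <- R3 - (-2)*R2:  [  0   0  -5 ]
Upper-triangular form:
[ -4  -5  -5 ]
[  0  -2   0 ]
[  0   0  -5 ]
det(A) = (-1)^1 * (-4) * (-2) * (-5) = 40  (1 row swap -> sign -1)

det(A) = 40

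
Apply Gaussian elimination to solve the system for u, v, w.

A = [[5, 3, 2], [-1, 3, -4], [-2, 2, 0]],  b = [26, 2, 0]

Forward elimination on [A|b]:
R2 <- R2 - (-1/5)*R1:  [     0   18/5  -18/5   36/5 ]
R3 <- R3 - (-2/5)*R1:  [    0  16/5   4/5  52/5 ]
R3 <- R3 - (8/9)*R2:  [ 0  0  4  4 ]
Row echelon form:
[ 5     3      2  |    26 ]
[ 0  18/5  -18/5  |  36/5 ]
[ 0     0      4  |     4 ]
Back-substitution:
w = (4) / 4 = 1
v = (36/5 - (-18/5)*(1)) / (18/5) = 3
u = (26 - (3)*(3) - (2)*(1)) / 5 = 3

(3, 3, 1)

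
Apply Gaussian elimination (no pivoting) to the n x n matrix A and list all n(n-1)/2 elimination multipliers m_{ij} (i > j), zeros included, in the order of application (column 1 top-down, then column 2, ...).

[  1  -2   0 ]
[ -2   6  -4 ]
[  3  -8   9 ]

multipliers: -2, 3, -1

Forward elimination:
R2 <- R2 - (-2)*R1:  [  0   2  -4 ]
R3 <- R3 - (3)*R1:  [  0  -2   9 ]
R3 <- R3 - (-1)*R2:  [ 0  0  5 ]
Multipliers (in order of application): m_{21} = -2, m_{31} = 3, m_{32} = -1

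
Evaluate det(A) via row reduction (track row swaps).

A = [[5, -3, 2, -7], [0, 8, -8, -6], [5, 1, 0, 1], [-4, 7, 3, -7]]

det(A) = -4780

Forward elimination:
R3 <- R3 - (1)*R1:  [  0   4  -2   8 ]
R4 <- R4 - (-4/5)*R1:  [     0   23/5   23/5  -63/5 ]
R3 <- R3 - (1/2)*R2:  [  0   0   2  11 ]
R4 <- R4 - (23/40)*R2:  [       0        0     46/5  -183/20 ]
R4 <- R4 - (23/5)*R3:  [      0       0       0  -239/4 ]
Upper-triangular form:
[ 5  -3   2      -7 ]
[ 0   8  -8      -6 ]
[ 0   0   2      11 ]
[ 0   0   0  -239/4 ]
det(A) = (-1)^0 * (5) * (8) * (2) * (-239/4) = -4780  (0 row swaps -> sign +1)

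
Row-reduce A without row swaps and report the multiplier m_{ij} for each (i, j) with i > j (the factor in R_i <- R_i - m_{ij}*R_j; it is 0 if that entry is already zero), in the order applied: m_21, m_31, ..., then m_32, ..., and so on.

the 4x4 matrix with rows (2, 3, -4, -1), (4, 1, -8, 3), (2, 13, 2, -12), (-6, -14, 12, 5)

multipliers: 2, 1, -3, -2, 1, 0

Forward elimination:
R2 <- R2 - (2)*R1:  [  0  -5   0   5 ]
R3 <- R3 - (1)*R1:  [   0   10    6  -11 ]
R4 <- R4 - (-3)*R1:  [  0  -5   0   2 ]
R3 <- R3 - (-2)*R2:  [  0   0   6  -1 ]
R4 <- R4 - (1)*R2:  [  0   0   0  -3 ]
R4: entry in column 3 is already 0 -> m_{43} = 0 (no row operation needed)
Multipliers (in order of application): m_{21} = 2, m_{31} = 1, m_{41} = -3, m_{32} = -2, m_{42} = 1, m_{43} = 0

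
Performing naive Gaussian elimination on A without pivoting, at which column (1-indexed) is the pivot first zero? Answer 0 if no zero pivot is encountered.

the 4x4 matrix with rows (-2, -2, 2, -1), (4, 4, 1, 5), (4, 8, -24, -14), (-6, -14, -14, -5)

first zero-pivot column = 2

Naive forward elimination:
R2 <- R2 - (-2)*R1:  [ 0  0  5  3 ]
R3 <- R3 - (-2)*R1:  [   0    4  -20  -16 ]
R4 <- R4 - (3)*R1:  [   0   -8  -20   -2 ]
Matrix at this point:
[ -2  -2    2   -1 ]
[  0   0    5    3 ]
[  0   4  -20  -16 ]
[  0  -8  -20   -2 ]
Pivot entry (2,2) is zero but row 3 has 4 in column 2 -> naive elimination stops; a row interchange (e.g. R2 <-> R3) would be required here.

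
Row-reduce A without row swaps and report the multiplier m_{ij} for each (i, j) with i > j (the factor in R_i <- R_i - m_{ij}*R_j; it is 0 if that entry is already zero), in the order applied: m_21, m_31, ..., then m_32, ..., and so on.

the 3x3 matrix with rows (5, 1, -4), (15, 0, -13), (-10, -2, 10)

Forward elimination:
R2 <- R2 - (3)*R1:  [  0  -3  -1 ]
R3 <- R3 - (-2)*R1:  [ 0  0  2 ]
R3: entry in column 2 is already 0 -> m_{32} = 0 (no row operation needed)
Multipliers (in order of application): m_{21} = 3, m_{31} = -2, m_{32} = 0

multipliers: 3, -2, 0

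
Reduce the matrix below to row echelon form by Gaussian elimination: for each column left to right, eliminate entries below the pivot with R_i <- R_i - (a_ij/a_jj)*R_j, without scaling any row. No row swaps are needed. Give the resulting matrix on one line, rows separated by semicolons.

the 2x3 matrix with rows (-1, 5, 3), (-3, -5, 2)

Forward elimination:
R2 <- R2 - (3)*R1:  [   0  -20   -7 ]
Row echelon form:
[ -1    5   3 ]
[  0  -20  -7 ]

REF = [-1 5 3; 0 -20 -7]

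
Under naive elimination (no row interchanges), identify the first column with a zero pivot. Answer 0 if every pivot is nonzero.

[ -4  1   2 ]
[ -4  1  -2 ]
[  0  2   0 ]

Naive forward elimination:
R2 <- R2 - (1)*R1:  [  0   0  -4 ]
Matrix at this point:
[ -4  1   2 ]
[  0  0  -4 ]
[  0  2   0 ]
Pivot entry (2,2) is zero but row 3 has 2 in column 2 -> naive elimination stops; a row interchange (e.g. R2 <-> R3) would be required here.

first zero-pivot column = 2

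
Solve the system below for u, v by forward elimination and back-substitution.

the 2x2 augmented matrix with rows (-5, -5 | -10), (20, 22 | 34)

Forward elimination on [A|b]:
R2 <- R2 - (-4)*R1:  [  0   2  -6 ]
Row echelon form:
[ -5  -5  |  -10 ]
[  0   2  |   -6 ]
Back-substitution:
v = (-6) / 2 = -3
u = (-10 - (-5)*(-3)) / -5 = 5

(5, -3)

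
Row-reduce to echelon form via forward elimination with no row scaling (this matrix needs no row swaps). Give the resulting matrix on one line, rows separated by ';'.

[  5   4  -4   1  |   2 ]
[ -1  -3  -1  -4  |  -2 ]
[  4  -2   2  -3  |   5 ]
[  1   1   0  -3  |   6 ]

Forward elimination:
R2 <- R2 - (-1/5)*R1:  [     0  -11/5   -9/5  -19/5   -8/5 ]
R3 <- R3 - (4/5)*R1:  [     0  -26/5   26/5  -19/5   17/5 ]
R4 <- R4 - (1/5)*R1:  [     0    1/5    4/5  -16/5   28/5 ]
R3 <- R3 - (26/11)*R2:  [      0       0  104/11   57/11   79/11 ]
R4 <- R4 - (-1/11)*R2:  [      0       0    7/11  -39/11   60/11 ]
R4 <- R4 - (7/104)*R3:  [        0         0         0  -405/104   517/104 ]
Row echelon form:
[ 5      4      -4         1  |        2 ]
[ 0  -11/5    -9/5     -19/5  |     -8/5 ]
[ 0      0  104/11     57/11  |    79/11 ]
[ 0      0       0  -405/104  |  517/104 ]

REF = [5 4 -4 1 2; 0 -11/5 -9/5 -19/5 -8/5; 0 0 104/11 57/11 79/11; 0 0 0 -405/104 517/104]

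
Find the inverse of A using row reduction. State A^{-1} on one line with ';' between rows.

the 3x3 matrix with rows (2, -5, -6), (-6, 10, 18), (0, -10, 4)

Gauss-Jordan on [A | I]:
R1 <- (1/2)*R1:  [    1  -5/2    -3  |   1/2     0     0 ]
R2 <- R2 - (-6)*R1:  [  0  -5   0  |   3   1   0 ]
R2 <- (1/-5)*R2:  [    0     1     0  |  -3/5  -1/5     0 ]
R1 <- R1 - (-5/2)*R2:  [    1     0    -3  |    -1  -1/2     0 ]
R3 <- R3 - (-10)*R2:  [  0   0   4  |  -6  -2   1 ]
R3 <- (1/4)*R3:  [    0     0     1  |  -3/2  -1/2   1/4 ]
R1 <- R1 - (-3)*R3:  [     1      0      0  |  -11/2     -2    3/4 ]
Right block of [I | A^{-1}] is the inverse:
[ -11/2    -2  3/4 ]
[  -3/5  -1/5    0 ]
[  -3/2  -1/2  1/4 ]

inverse = [-11/2 -2 3/4; -3/5 -1/5 0; -3/2 -1/2 1/4]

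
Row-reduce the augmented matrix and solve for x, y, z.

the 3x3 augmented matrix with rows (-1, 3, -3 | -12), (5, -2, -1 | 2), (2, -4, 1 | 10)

Forward elimination on [A|b]:
R2 <- R2 - (-5)*R1:  [   0   13  -16  -58 ]
R3 <- R3 - (-2)*R1:  [   0    2   -5  -14 ]
R3 <- R3 - (2/13)*R2:  [      0       0  -33/13  -66/13 ]
Row echelon form:
[ -1   3      -3  |     -12 ]
[  0  13     -16  |     -58 ]
[  0   0  -33/13  |  -66/13 ]
Back-substitution:
z = (-66/13) / (-33/13) = 2
y = (-58 - (-16)*(2)) / 13 = -2
x = (-12 - (3)*(-2) - (-3)*(2)) / -1 = 0

(0, -2, 2)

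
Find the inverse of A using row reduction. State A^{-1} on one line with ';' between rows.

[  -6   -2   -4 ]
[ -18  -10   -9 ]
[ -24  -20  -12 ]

inverse = [1/2 -7/15 11/60; 0 1/5 -3/20; -1 3/5 -1/5]

Gauss-Jordan on [A | I]:
R1 <- (1/-6)*R1:  [    1   1/3   2/3  |  -1/6     0     0 ]
R2 <- R2 - (-18)*R1:  [  0  -4   3  |  -3   1   0 ]
R3 <- R3 - (-24)*R1:  [   0  -12    4  |   -4    0    1 ]
R2 <- (1/-4)*R2:  [    0     1  -3/4  |   3/4  -1/4     0 ]
R1 <- R1 - (1/3)*R2:  [     1      0  11/12  |  -5/12   1/12      0 ]
R3 <- R3 - (-12)*R2:  [  0   0  -5  |   5  -3   1 ]
R3 <- (1/-5)*R3:  [    0     0     1  |    -1   3/5  -1/5 ]
R1 <- R1 - (11/12)*R3:  [     1      0      0  |    1/2  -7/15  11/60 ]
R2 <- R2 - (-3/4)*R3:  [     0      1      0  |      0    1/5  -3/20 ]
Right block of [I | A^{-1}] is the inverse:
[ 1/2  -7/15  11/60 ]
[   0    1/5  -3/20 ]
[  -1    3/5   -1/5 ]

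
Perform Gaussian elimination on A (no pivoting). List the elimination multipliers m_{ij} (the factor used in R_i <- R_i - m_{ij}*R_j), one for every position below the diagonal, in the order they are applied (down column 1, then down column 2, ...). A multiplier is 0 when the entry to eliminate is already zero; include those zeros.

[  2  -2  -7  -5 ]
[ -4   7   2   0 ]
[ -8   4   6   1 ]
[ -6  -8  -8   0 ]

multipliers: -2, -4, -3, -4/3, -14/3, 85/38

Forward elimination:
R2 <- R2 - (-2)*R1:  [   0    3  -12  -10 ]
R3 <- R3 - (-4)*R1:  [   0   -4  -22  -19 ]
R4 <- R4 - (-3)*R1:  [   0  -14  -29  -15 ]
R3 <- R3 - (-4/3)*R2:  [     0      0    -38  -97/3 ]
R4 <- R4 - (-14/3)*R2:  [      0       0     -85  -185/3 ]
R4 <- R4 - (85/38)*R3:  [      0       0       0  405/38 ]
Multipliers (in order of application): m_{21} = -2, m_{31} = -4, m_{41} = -3, m_{32} = -4/3, m_{42} = -14/3, m_{43} = 85/38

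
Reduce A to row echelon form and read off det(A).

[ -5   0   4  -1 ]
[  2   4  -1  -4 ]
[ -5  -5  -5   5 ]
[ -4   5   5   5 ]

det(A) = 1875

Forward elimination:
R2 <- R2 - (-2/5)*R1:  [     0      4    3/5  -22/5 ]
R3 <- R3 - (1)*R1:  [  0  -5  -9   6 ]
R4 <- R4 - (4/5)*R1:  [    0     5   9/5  29/5 ]
R3 <- R3 - (-5/4)*R2:  [     0      0  -33/4    1/2 ]
R4 <- R4 - (5/4)*R2:  [      0       0   21/20  113/10 ]
R4 <- R4 - (-7/55)*R3:  [      0       0       0  125/11 ]
Upper-triangular form:
[ -5  0      4      -1 ]
[  0  4    3/5   -22/5 ]
[  0  0  -33/4     1/2 ]
[  0  0      0  125/11 ]
det(A) = (-1)^0 * (-5) * (4) * (-33/4) * (125/11) = 1875  (0 row swaps -> sign +1)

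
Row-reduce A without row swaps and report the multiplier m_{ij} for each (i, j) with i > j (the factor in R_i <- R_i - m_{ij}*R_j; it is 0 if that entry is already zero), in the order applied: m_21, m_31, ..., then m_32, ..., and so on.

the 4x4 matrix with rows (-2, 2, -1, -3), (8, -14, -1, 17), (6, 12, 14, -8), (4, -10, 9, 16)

multipliers: -4, -3, -2, -3, 1, -3

Forward elimination:
R2 <- R2 - (-4)*R1:  [  0  -6  -5   5 ]
R3 <- R3 - (-3)*R1:  [   0   18   11  -17 ]
R4 <- R4 - (-2)*R1:  [  0  -6   7  10 ]
R3 <- R3 - (-3)*R2:  [  0   0  -4  -2 ]
R4 <- R4 - (1)*R2:  [  0   0  12   5 ]
R4 <- R4 - (-3)*R3:  [  0   0   0  -1 ]
Multipliers (in order of application): m_{21} = -4, m_{31} = -3, m_{41} = -2, m_{32} = -3, m_{42} = 1, m_{43} = -3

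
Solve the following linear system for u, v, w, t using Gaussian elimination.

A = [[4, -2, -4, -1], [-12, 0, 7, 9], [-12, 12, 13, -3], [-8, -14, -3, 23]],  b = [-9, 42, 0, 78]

Forward elimination on [A|b]:
R2 <- R2 - (-3)*R1:  [  0  -6  -5   6  15 ]
R3 <- R3 - (-3)*R1:  [   0    6    1   -6  -27 ]
R4 <- R4 - (-2)*R1:  [   0  -18  -11   21   60 ]
R3 <- R3 - (-1)*R2:  [   0    0   -4    0  -12 ]
R4 <- R4 - (3)*R2:  [  0   0   4   3  15 ]
R4 <- R4 - (-1)*R3:  [ 0  0  0  3  3 ]
Row echelon form:
[ 4  -2  -4  -1  |   -9 ]
[ 0  -6  -5   6  |   15 ]
[ 0   0  -4   0  |  -12 ]
[ 0   0   0   3  |    3 ]
Back-substitution:
t = (3) / 3 = 1
w = (-12) / -4 = 3
v = (15 - (-5)*(3) - (6)*(1)) / -6 = -4
u = (-9 - (-2)*(-4) - (-4)*(3) - (-1)*(1)) / 4 = -1

(-1, -4, 3, 1)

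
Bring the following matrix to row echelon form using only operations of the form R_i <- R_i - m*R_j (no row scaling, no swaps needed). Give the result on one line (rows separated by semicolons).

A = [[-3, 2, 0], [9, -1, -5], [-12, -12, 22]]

Forward elimination:
R2 <- R2 - (-3)*R1:  [  0   5  -5 ]
R3 <- R3 - (4)*R1:  [   0  -20   22 ]
R3 <- R3 - (-4)*R2:  [ 0  0  2 ]
Row echelon form:
[ -3  2   0 ]
[  0  5  -5 ]
[  0  0   2 ]

REF = [-3 2 0; 0 5 -5; 0 0 2]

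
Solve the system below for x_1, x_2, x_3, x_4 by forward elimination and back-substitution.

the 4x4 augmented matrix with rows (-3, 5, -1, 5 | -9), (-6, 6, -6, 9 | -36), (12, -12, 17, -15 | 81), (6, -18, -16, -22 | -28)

(2, 2, 3, -2)

Forward elimination on [A|b]:
R2 <- R2 - (2)*R1:  [   0   -4   -4   -1  -18 ]
R3 <- R3 - (-4)*R1:  [  0   8  13   5  45 ]
R4 <- R4 - (-2)*R1:  [   0   -8  -18  -12  -46 ]
R3 <- R3 - (-2)*R2:  [ 0  0  5  3  9 ]
R4 <- R4 - (2)*R2:  [   0    0  -10  -10  -10 ]
R4 <- R4 - (-2)*R3:  [  0   0   0  -4   8 ]
Row echelon form:
[ -3   5  -1   5  |   -9 ]
[  0  -4  -4  -1  |  -18 ]
[  0   0   5   3  |    9 ]
[  0   0   0  -4  |    8 ]
Back-substitution:
x_4 = (8) / -4 = -2
x_3 = (9 - (3)*(-2)) / 5 = 3
x_2 = (-18 - (-4)*(3) - (-1)*(-2)) / -4 = 2
x_1 = (-9 - (5)*(2) - (-1)*(3) - (5)*(-2)) / -3 = 2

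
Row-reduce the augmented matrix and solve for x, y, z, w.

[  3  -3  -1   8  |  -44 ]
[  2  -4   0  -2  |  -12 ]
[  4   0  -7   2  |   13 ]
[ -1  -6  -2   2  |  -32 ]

Forward elimination on [A|b]:
R2 <- R2 - (2/3)*R1:  [     0     -2    2/3  -22/3   52/3 ]
R3 <- R3 - (4/3)*R1:  [     0      4  -17/3  -26/3  215/3 ]
R4 <- R4 - (-1/3)*R1:  [      0      -7    -7/3    14/3  -140/3 ]
R3 <- R3 - (-2)*R2:  [     0      0  -13/3  -70/3  319/3 ]
R4 <- R4 - (7/2)*R2:  [      0       0   -14/3    91/3  -322/3 ]
R4 <- R4 - (14/13)*R3:  [        0         0         0    721/13  -2884/13 ]
Row echelon form:
[ 3  -3     -1       8  |       -44 ]
[ 0  -2    2/3   -22/3  |      52/3 ]
[ 0   0  -13/3   -70/3  |     319/3 ]
[ 0   0      0  721/13  |  -2884/13 ]
Back-substitution:
w = (-2884/13) / (721/13) = -4
z = (319/3 - (-70/3)*(-4)) / (-13/3) = -3
y = (52/3 - (2/3)*(-3) - (-22/3)*(-4)) / -2 = 5
x = (-44 - (-3)*(5) - (-1)*(-3) - (8)*(-4)) / 3 = 0

(0, 5, -3, -4)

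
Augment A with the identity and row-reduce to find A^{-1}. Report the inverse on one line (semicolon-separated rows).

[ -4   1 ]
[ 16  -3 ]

inverse = [3/4 1/4; 4 1]

Gauss-Jordan on [A | I]:
R1 <- (1/-4)*R1:  [    1  -1/4  |  -1/4     0 ]
R2 <- R2 - (16)*R1:  [ 0  1  |  4  1 ]
R1 <- R1 - (-1/4)*R2:  [   1    0  |  3/4  1/4 ]
Right block of [I | A^{-1}] is the inverse:
[ 3/4  1/4 ]
[   4    1 ]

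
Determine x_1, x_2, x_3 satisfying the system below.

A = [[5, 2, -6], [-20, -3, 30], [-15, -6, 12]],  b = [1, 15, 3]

(-3, 5, -1)

Forward elimination on [A|b]:
R2 <- R2 - (-4)*R1:  [  0   5   6  19 ]
R3 <- R3 - (-3)*R1:  [  0   0  -6   6 ]
Row echelon form:
[ 5  2  -6  |   1 ]
[ 0  5   6  |  19 ]
[ 0  0  -6  |   6 ]
Back-substitution:
x_3 = (6) / -6 = -1
x_2 = (19 - (6)*(-1)) / 5 = 5
x_1 = (1 - (2)*(5) - (-6)*(-1)) / 5 = -3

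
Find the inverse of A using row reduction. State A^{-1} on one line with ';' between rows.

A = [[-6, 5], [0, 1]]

Gauss-Jordan on [A | I]:
R1 <- (1/-6)*R1:  [    1  -5/6  |  -1/6     0 ]
R1 <- R1 - (-5/6)*R2:  [    1     0  |  -1/6   5/6 ]
Right block of [I | A^{-1}] is the inverse:
[ -1/6  5/6 ]
[    0    1 ]

inverse = [-1/6 5/6; 0 1]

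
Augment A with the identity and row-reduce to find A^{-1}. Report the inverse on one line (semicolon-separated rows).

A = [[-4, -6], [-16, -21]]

Gauss-Jordan on [A | I]:
R1 <- (1/-4)*R1:  [    1   3/2  |  -1/4     0 ]
R2 <- R2 - (-16)*R1:  [  0   3  |  -4   1 ]
R2 <- (1/3)*R2:  [    0     1  |  -4/3   1/3 ]
R1 <- R1 - (3/2)*R2:  [    1     0  |   7/4  -1/2 ]
Right block of [I | A^{-1}] is the inverse:
[  7/4  -1/2 ]
[ -4/3   1/3 ]

inverse = [7/4 -1/2; -4/3 1/3]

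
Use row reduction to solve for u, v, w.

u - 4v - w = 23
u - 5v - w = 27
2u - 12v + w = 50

Forward elimination on [A|b]:
R2 <- R2 - (1)*R1:  [  0  -1   0   4 ]
R3 <- R3 - (2)*R1:  [  0  -4   3   4 ]
R3 <- R3 - (4)*R2:  [   0    0    3  -12 ]
Row echelon form:
[ 1  -4  -1  |   23 ]
[ 0  -1   0  |    4 ]
[ 0   0   3  |  -12 ]
Back-substitution:
w = (-12) / 3 = -4
v = (4) / -1 = -4
u = (23 - (-4)*(-4) - (-1)*(-4)) / 1 = 3

(3, -4, -4)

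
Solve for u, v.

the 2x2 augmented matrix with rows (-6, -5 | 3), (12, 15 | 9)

(-3, 3)

Forward elimination on [A|b]:
R2 <- R2 - (-2)*R1:  [  0   5  15 ]
Row echelon form:
[ -6  -5  |   3 ]
[  0   5  |  15 ]
Back-substitution:
v = (15) / 5 = 3
u = (3 - (-5)*(3)) / -6 = -3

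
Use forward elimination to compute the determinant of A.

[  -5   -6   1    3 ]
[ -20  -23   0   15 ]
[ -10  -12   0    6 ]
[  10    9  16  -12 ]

Forward elimination:
R2 <- R2 - (4)*R1:  [  0   1  -4   3 ]
R3 <- R3 - (2)*R1:  [  0   0  -2   0 ]
R4 <- R4 - (-2)*R1:  [  0  -3  18  -6 ]
R4 <- R4 - (-3)*R2:  [ 0  0  6  3 ]
R4 <- R4 - (-3)*R3:  [ 0  0  0  3 ]
Upper-triangular form:
[ -5  -6   1  3 ]
[  0   1  -4  3 ]
[  0   0  -2  0 ]
[  0   0   0  3 ]
det(A) = (-1)^0 * (-5) * (1) * (-2) * (3) = 30  (0 row swaps -> sign +1)

det(A) = 30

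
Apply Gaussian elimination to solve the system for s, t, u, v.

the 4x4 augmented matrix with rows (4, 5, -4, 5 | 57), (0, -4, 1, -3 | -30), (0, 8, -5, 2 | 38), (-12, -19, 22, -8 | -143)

Forward elimination on [A|b]:
R4 <- R4 - (-3)*R1:  [  0  -4  10   7  28 ]
R3 <- R3 - (-2)*R2:  [   0    0   -3   -4  -22 ]
R4 <- R4 - (1)*R2:  [  0   0   9  10  58 ]
R4 <- R4 - (-3)*R3:  [  0   0   0  -2  -8 ]
Row echelon form:
[ 4   5  -4   5  |   57 ]
[ 0  -4   1  -3  |  -30 ]
[ 0   0  -3  -4  |  -22 ]
[ 0   0   0  -2  |   -8 ]
Back-substitution:
v = (-8) / -2 = 4
u = (-22 - (-4)*(4)) / -3 = 2
t = (-30 - (1)*(2) - (-3)*(4)) / -4 = 5
s = (57 - (5)*(5) - (-4)*(2) - (5)*(4)) / 4 = 5

(5, 5, 2, 4)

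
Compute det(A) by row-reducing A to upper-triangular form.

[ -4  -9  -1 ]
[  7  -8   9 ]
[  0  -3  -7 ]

Forward elimination:
R2 <- R2 - (-7/4)*R1:  [     0  -95/4   29/4 ]
R3 <- R3 - (12/95)*R2:  [       0        0  -752/95 ]
Upper-triangular form:
[ -4     -9       -1 ]
[  0  -95/4     29/4 ]
[  0      0  -752/95 ]
det(A) = (-1)^0 * (-4) * (-95/4) * (-752/95) = -752  (0 row swaps -> sign +1)

det(A) = -752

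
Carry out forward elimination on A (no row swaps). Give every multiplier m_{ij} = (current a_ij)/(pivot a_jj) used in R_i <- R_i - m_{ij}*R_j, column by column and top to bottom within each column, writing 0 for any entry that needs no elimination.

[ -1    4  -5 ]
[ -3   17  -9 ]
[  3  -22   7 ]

multipliers: 3, -3, -2

Forward elimination:
R2 <- R2 - (3)*R1:  [ 0  5  6 ]
R3 <- R3 - (-3)*R1:  [   0  -10   -8 ]
R3 <- R3 - (-2)*R2:  [ 0  0  4 ]
Multipliers (in order of application): m_{21} = 3, m_{31} = -3, m_{32} = -2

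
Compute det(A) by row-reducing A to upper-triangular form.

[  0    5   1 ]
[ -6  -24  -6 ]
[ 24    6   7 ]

Forward elimination:
R1 <-> R2   (pivot in column 1 was zero)
[ -6  -24  -6 ]
[  0    5   1 ]
[ 24    6   7 ]
R3 <- R3 - (-4)*R1:  [   0  -90  -17 ]
R3 <- R3 - (-18)*R2:  [ 0  0  1 ]
Upper-triangular form:
[ -6  -24  -6 ]
[  0    5   1 ]
[  0    0   1 ]
det(A) = (-1)^1 * (-6) * (5) * (1) = 30  (1 row swap -> sign -1)

det(A) = 30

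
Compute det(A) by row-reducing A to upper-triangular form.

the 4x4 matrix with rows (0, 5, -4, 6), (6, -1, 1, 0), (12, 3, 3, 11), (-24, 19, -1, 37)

Forward elimination:
R1 <-> R2   (pivot in column 1 was zero)
[   6  -1   1   0 ]
[   0   5  -4   6 ]
[  12   3   3  11 ]
[ -24  19  -1  37 ]
R3 <- R3 - (2)*R1:  [  0   5   1  11 ]
R4 <- R4 - (-4)*R1:  [  0  15   3  37 ]
R3 <- R3 - (1)*R2:  [ 0  0  5  5 ]
R4 <- R4 - (3)*R2:  [  0   0  15  19 ]
R4 <- R4 - (3)*R3:  [ 0  0  0  4 ]
Upper-triangular form:
[ 6  -1   1  0 ]
[ 0   5  -4  6 ]
[ 0   0   5  5 ]
[ 0   0   0  4 ]
det(A) = (-1)^1 * (6) * (5) * (5) * (4) = -600  (1 row swap -> sign -1)

det(A) = -600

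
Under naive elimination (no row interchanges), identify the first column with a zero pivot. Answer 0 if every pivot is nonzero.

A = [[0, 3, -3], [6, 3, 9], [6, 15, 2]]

Naive forward elimination:
Pivot entry (1,1) is zero but row 2 has 6 in column 1 -> naive elimination stops; a row interchange (e.g. R1 <-> R2) would be required here.

first zero-pivot column = 1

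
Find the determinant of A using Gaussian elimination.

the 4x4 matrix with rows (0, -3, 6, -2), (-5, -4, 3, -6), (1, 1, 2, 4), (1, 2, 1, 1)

det(A) = 205

Forward elimination:
R1 <-> R2   (pivot in column 1 was zero)
[ -5  -4  3  -6 ]
[  0  -3  6  -2 ]
[  1   1  2   4 ]
[  1   2  1   1 ]
R3 <- R3 - (-1/5)*R1:  [    0   1/5  13/5  14/5 ]
R4 <- R4 - (-1/5)*R1:  [    0   6/5   8/5  -1/5 ]
R3 <- R3 - (-1/15)*R2:  [   0    0    3  8/3 ]
R4 <- R4 - (-2/5)*R2:  [  0   0   4  -1 ]
R4 <- R4 - (4/3)*R3:  [     0      0      0  -41/9 ]
Upper-triangular form:
[ -5  -4  3     -6 ]
[  0  -3  6     -2 ]
[  0   0  3    8/3 ]
[  0   0  0  -41/9 ]
det(A) = (-1)^1 * (-5) * (-3) * (3) * (-41/9) = 205  (1 row swap -> sign -1)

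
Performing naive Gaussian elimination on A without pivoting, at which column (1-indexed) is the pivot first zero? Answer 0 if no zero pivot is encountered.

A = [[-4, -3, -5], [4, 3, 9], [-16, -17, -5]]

Naive forward elimination:
R2 <- R2 - (-1)*R1:  [ 0  0  4 ]
R3 <- R3 - (4)*R1:  [  0  -5  15 ]
Matrix at this point:
[ -4  -3  -5 ]
[  0   0   4 ]
[  0  -5  15 ]
Pivot entry (2,2) is zero but row 3 has -5 in column 2 -> naive elimination stops; a row interchange (e.g. R2 <-> R3) would be required here.

first zero-pivot column = 2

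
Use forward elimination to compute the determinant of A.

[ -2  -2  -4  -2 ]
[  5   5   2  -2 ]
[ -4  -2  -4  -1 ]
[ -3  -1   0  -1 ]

Forward elimination:
R2 <- R2 - (-5/2)*R1:  [  0   0  -8  -7 ]
R3 <- R3 - (2)*R1:  [ 0  2  4  3 ]
R4 <- R4 - (3/2)*R1:  [ 0  2  6  2 ]
R2 <-> R3   (pivot in column 2 was zero)
[ -2  -2  -4  -2 ]
[  0   2   4   3 ]
[  0   0  -8  -7 ]
[  0   2   6   2 ]
R4 <- R4 - (1)*R2:  [  0   0   2  -1 ]
R4 <- R4 - (-1/4)*R3:  [     0      0      0  -11/4 ]
Upper-triangular form:
[ -2  -2  -4     -2 ]
[  0   2   4      3 ]
[  0   0  -8     -7 ]
[  0   0   0  -11/4 ]
det(A) = (-1)^1 * (-2) * (2) * (-8) * (-11/4) = 88  (1 row swap -> sign -1)

det(A) = 88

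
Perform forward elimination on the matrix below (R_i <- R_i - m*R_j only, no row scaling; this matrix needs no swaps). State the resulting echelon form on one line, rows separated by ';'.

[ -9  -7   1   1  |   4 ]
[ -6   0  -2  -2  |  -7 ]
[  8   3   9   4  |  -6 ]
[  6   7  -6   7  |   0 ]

REF = [-9 -7 1 1 4; 0 14/3 -8/3 -8/3 -29/3; 0 0 169/21 64/21 -383/42; 0 0 0 1777/169 1003/338]

Forward elimination:
R2 <- R2 - (2/3)*R1:  [     0   14/3   -8/3   -8/3  -29/3 ]
R3 <- R3 - (-8/9)*R1:  [     0  -29/9   89/9   44/9  -22/9 ]
R4 <- R4 - (-2/3)*R1:  [     0    7/3  -16/3   23/3    8/3 ]
R3 <- R3 - (-29/42)*R2:  [       0        0   169/21    64/21  -383/42 ]
R4 <- R4 - (1/2)*R2:  [    0     0    -4     9  15/2 ]
R4 <- R4 - (-84/169)*R3:  [        0         0         0  1777/169  1003/338 ]
Row echelon form:
[ -9    -7       1         1  |         4 ]
[  0  14/3    -8/3      -8/3  |     -29/3 ]
[  0     0  169/21     64/21  |   -383/42 ]
[  0     0       0  1777/169  |  1003/338 ]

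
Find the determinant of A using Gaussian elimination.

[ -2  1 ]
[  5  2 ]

det(A) = -9

Forward elimination:
R2 <- R2 - (-5/2)*R1:  [   0  9/2 ]
Upper-triangular form:
[ -2    1 ]
[  0  9/2 ]
det(A) = (-1)^0 * (-2) * (9/2) = -9  (0 row swaps -> sign +1)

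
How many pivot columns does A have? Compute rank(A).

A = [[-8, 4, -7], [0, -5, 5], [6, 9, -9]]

rank(A) = 3

Row reduction:
R3 <- R3 - (-3/4)*R1:  [     0     12  -57/4 ]
R3 <- R3 - (-12/5)*R2:  [    0     0  -9/4 ]
Row echelon form:
[ -8   4    -7 ]
[  0  -5     5 ]
[  0   0  -9/4 ]
Nonzero rows / pivot columns: 3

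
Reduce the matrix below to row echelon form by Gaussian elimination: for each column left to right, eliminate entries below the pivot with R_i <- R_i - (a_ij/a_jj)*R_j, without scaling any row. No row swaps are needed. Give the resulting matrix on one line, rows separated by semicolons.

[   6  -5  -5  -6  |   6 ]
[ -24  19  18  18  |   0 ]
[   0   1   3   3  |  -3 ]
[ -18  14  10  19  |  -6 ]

Forward elimination:
R2 <- R2 - (-4)*R1:  [  0  -1  -2  -6  24 ]
R4 <- R4 - (-3)*R1:  [  0  -1  -5   1  12 ]
R3 <- R3 - (-1)*R2:  [  0   0   1  -3  21 ]
R4 <- R4 - (1)*R2:  [   0    0   -3    7  -12 ]
R4 <- R4 - (-3)*R3:  [  0   0   0  -2  51 ]
Row echelon form:
[ 6  -5  -5  -6  |   6 ]
[ 0  -1  -2  -6  |  24 ]
[ 0   0   1  -3  |  21 ]
[ 0   0   0  -2  |  51 ]

REF = [6 -5 -5 -6 6; 0 -1 -2 -6 24; 0 0 1 -3 21; 0 0 0 -2 51]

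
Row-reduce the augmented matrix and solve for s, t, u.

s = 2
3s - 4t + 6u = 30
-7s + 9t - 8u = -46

(2, 0, 4)

Forward elimination on [A|b]:
R2 <- R2 - (3)*R1:  [  0  -4   6  24 ]
R3 <- R3 - (-7)*R1:  [   0    9   -8  -32 ]
R3 <- R3 - (-9/4)*R2:  [    0     0  11/2    22 ]
Row echelon form:
[ 1   0     0  |   2 ]
[ 0  -4     6  |  24 ]
[ 0   0  11/2  |  22 ]
Back-substitution:
u = (22) / (11/2) = 4
t = (24 - (6)*(4)) / -4 = 0
s = (2) / 1 = 2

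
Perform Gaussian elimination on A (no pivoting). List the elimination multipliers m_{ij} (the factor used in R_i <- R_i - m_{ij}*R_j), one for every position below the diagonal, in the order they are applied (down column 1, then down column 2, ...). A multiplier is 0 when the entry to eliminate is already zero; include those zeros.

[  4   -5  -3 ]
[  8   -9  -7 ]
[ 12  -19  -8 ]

Forward elimination:
R2 <- R2 - (2)*R1:  [  0   1  -1 ]
R3 <- R3 - (3)*R1:  [  0  -4   1 ]
R3 <- R3 - (-4)*R2:  [  0   0  -3 ]
Multipliers (in order of application): m_{21} = 2, m_{31} = 3, m_{32} = -4

multipliers: 2, 3, -4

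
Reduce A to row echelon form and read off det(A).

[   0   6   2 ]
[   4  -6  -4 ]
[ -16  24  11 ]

det(A) = 120

Forward elimination:
R1 <-> R2   (pivot in column 1 was zero)
[   4  -6  -4 ]
[   0   6   2 ]
[ -16  24  11 ]
R3 <- R3 - (-4)*R1:  [  0   0  -5 ]
Upper-triangular form:
[ 4  -6  -4 ]
[ 0   6   2 ]
[ 0   0  -5 ]
det(A) = (-1)^1 * (4) * (6) * (-5) = 120  (1 row swap -> sign -1)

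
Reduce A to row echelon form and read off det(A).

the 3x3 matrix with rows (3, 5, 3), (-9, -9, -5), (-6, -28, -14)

det(A) = 72

Forward elimination:
R2 <- R2 - (-3)*R1:  [ 0  6  4 ]
R3 <- R3 - (-2)*R1:  [   0  -18   -8 ]
R3 <- R3 - (-3)*R2:  [ 0  0  4 ]
Upper-triangular form:
[ 3  5  3 ]
[ 0  6  4 ]
[ 0  0  4 ]
det(A) = (-1)^0 * (3) * (6) * (4) = 72  (0 row swaps -> sign +1)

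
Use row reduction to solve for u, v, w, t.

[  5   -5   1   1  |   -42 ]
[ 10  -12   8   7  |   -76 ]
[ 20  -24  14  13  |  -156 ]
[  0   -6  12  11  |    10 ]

(-5, 4, 1, 2)

Forward elimination on [A|b]:
R2 <- R2 - (2)*R1:  [  0  -2   6   5   8 ]
R3 <- R3 - (4)*R1:  [  0  -4  10   9  12 ]
R3 <- R3 - (2)*R2:  [  0   0  -2  -1  -4 ]
R4 <- R4 - (3)*R2:  [   0    0   -6   -4  -14 ]
R4 <- R4 - (3)*R3:  [  0   0   0  -1  -2 ]
Row echelon form:
[ 5  -5   1   1  |  -42 ]
[ 0  -2   6   5  |    8 ]
[ 0   0  -2  -1  |   -4 ]
[ 0   0   0  -1  |   -2 ]
Back-substitution:
t = (-2) / -1 = 2
w = (-4 - (-1)*(2)) / -2 = 1
v = (8 - (6)*(1) - (5)*(2)) / -2 = 4
u = (-42 - (-5)*(4) - (1)*(1) - (1)*(2)) / 5 = -5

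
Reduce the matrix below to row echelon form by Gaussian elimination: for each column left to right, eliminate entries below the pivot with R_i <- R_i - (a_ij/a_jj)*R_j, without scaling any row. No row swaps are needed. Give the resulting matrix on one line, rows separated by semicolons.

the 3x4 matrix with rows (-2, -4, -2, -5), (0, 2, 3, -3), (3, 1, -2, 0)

REF = [-2 -4 -2 -5; 0 2 3 -3; 0 0 5/2 -15]

Forward elimination:
R3 <- R3 - (-3/2)*R1:  [     0     -5     -5  -15/2 ]
R3 <- R3 - (-5/2)*R2:  [   0    0  5/2  -15 ]
Row echelon form:
[ -2  -4   -2   -5 ]
[  0   2    3   -3 ]
[  0   0  5/2  -15 ]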